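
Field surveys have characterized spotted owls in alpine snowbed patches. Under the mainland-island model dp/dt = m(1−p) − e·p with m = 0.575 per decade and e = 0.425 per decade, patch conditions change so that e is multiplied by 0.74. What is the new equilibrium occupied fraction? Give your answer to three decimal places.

0.646

Before: p* = 0.575/(0.575+0.425) = 0.5750.
After: m = 0.575, e = 0.3145; p* = 0.575/0.8895 = 0.6464.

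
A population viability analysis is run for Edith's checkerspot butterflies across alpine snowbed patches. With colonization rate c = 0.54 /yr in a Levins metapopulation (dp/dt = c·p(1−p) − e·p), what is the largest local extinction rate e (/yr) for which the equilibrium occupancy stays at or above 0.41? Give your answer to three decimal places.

0.319

1 − e/c ≥ 0.41 ⇒ e ≤ c(1 − 0.41) = 0.54 × 0.5900.
e_max = 0.3186.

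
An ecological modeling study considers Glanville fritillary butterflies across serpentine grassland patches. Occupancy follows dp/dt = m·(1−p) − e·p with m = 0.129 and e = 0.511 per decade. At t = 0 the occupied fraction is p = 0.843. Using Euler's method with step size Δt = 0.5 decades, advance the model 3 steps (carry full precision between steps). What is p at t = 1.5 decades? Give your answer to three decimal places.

0.403

Update rule: p ← p + [m·(1−p) − e·p]·Δt with Δt = 0.5.
  1  |  dp/dt·Δt = -0.205260  |  p_1 = 0.637740
  2  |  dp/dt·Δt = -0.139577  |  p_2 = 0.498163
  3  |  dp/dt·Δt = -0.094912  |  p_3 = 0.403251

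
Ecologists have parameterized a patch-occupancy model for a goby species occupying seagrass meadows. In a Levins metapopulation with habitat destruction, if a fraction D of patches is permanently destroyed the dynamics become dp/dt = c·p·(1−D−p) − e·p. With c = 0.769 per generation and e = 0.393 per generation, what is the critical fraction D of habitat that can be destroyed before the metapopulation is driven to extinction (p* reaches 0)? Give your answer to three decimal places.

The nontrivial equilibrium is p* = (1−D) − e/c; extinction occurs when this hits zero.
So D_crit = 1 − e/c = 1 − 0.393/0.769 = 1 − 0.5111 = 0.4889.
This equals the undisturbed p*, a classic result of Lande's extension.

0.489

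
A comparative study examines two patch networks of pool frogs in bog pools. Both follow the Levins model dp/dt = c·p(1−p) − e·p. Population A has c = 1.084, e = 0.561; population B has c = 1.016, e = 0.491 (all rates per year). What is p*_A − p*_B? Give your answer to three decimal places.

A: p*_A = 1 − 0.561/1.084 = 0.4825.
B: p*_B = 1 − 0.491/1.016 = 0.5167.
p*_A − p*_B = 0.4825 − 0.5167 = -0.0343.

-0.034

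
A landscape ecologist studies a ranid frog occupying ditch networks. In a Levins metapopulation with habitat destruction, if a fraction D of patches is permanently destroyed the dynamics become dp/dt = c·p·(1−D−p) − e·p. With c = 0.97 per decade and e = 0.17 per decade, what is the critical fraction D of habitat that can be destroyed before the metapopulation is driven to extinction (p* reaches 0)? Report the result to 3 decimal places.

0.825

The nontrivial equilibrium is p* = (1−D) − e/c; extinction occurs when this hits zero.
So D_crit = 1 − e/c = 1 − 0.17/0.97 = 1 − 0.1753 = 0.8247.
Note this equals the original equilibrium occupancy — the Levins extinction-debt result.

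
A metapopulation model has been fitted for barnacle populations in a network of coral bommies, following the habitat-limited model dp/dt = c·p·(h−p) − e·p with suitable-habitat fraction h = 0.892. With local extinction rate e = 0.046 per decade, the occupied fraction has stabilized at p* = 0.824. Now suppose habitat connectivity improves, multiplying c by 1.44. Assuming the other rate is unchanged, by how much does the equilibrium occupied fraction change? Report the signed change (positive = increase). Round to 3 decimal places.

Balance c(h−p*) = e gives c = e/(0.892 − 0.82400) = 0.046/0.06800 = 0.67647.
New p* = 0.892 − e/c = 0.892 − 0.04600/0.97412 = 0.84478.
Δp* = 0.84478 − 0.82400 = +0.02078.

0.021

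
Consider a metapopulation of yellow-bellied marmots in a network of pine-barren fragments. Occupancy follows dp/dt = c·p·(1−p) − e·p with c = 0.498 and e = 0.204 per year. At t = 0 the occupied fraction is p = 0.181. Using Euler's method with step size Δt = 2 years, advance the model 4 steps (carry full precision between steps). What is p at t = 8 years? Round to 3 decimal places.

Update rule: p ← p + [c·p·(1−p) − e·p]·Δt with Δt = 2.
p: 0.18100 → 0.25480  (Δp = +0.07380)
p: 0.25480 → 0.33996  (Δp = +0.08516)
p: 0.33996 → 0.42474  (Δp = +0.08479)
p: 0.42474 → 0.49481  (Δp = +0.07006)

0.495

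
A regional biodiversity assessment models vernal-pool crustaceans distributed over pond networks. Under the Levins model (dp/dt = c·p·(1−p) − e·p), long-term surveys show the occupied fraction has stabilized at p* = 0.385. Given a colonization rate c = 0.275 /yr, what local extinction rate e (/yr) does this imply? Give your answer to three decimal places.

At equilibrium c(1−p*) = e.
e = 0.275 × (1 − 0.385) = 0.275 × 0.6150 = 0.1691.

0.169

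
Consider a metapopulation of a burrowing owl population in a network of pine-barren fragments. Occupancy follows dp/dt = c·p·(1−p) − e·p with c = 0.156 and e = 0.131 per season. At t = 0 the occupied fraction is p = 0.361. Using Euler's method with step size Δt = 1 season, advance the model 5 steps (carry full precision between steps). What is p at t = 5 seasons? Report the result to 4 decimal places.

0.3131

Update rule: p ← p + [c·p·(1−p) − e·p]·Δt with Δt = 1.
t = 1: p = 0.36100 + (-0.01131) = 0.34969
t = 2: p = 0.34969 + (-0.01033) = 0.33936
t = 3: p = 0.33936 + (-0.00948) = 0.32988
t = 4: p = 0.32988 + (-0.00873) = 0.32115
t = 5: p = 0.32115 + (-0.00806) = 0.31309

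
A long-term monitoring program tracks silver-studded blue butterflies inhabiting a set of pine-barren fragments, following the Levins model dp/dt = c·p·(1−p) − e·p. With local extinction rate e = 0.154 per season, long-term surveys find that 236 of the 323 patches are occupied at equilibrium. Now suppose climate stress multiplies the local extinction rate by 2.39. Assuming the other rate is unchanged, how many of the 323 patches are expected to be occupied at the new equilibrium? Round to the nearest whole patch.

Observed p* = 236/323 = 0.73065.
Balance c(1−p*) = e gives c = e/(1 − 0.73065) = 0.154/0.26935 = 0.57175.
New p* = 1 − e/c = 1 − 0.36806/0.57175 = 0.35626.
Expected occupied = 323 × 0.35626 = 115.07 ≈ 115.

115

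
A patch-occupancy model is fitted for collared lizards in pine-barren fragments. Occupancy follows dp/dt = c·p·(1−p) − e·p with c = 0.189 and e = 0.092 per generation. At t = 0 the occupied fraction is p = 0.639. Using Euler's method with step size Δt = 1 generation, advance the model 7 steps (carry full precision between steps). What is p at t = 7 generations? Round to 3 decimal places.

Update rule: p ← p + [c·p·(1−p) − e·p]·Δt with Δt = 1.
  1  |  dp/dt·Δt = -0.015190  |  p_1 = 0.623810
  2  |  dp/dt·Δt = -0.013038  |  p_2 = 0.610773
  3  |  dp/dt·Δt = -0.011260  |  p_3 = 0.599512
  4  |  dp/dt·Δt = -0.009777  |  p_4 = 0.589736
  5  |  dp/dt·Δt = -0.008528  |  p_5 = 0.581208
  6  |  dp/dt·Δt = -0.007468  |  p_6 = 0.573740
  7  |  dp/dt·Δt = -0.006562  |  p_7 = 0.567179

0.567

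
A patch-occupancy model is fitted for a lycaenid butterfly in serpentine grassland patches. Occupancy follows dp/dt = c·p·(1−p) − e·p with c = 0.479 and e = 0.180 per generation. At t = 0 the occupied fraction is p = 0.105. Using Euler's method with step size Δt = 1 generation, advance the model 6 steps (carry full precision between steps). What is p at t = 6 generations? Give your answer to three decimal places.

Update rule: p ← p + [c·p·(1−p) − e·p]·Δt with Δt = 1.
t = 1: p = 0.10500 + (+0.02611) = 0.13111
t = 2: p = 0.13111 + (+0.03097) = 0.16208
t = 3: p = 0.16208 + (+0.03588) = 0.19796
t = 4: p = 0.19796 + (+0.04042) = 0.23838
t = 5: p = 0.23838 + (+0.04406) = 0.28244
t = 6: p = 0.28244 + (+0.04624) = 0.32868

0.329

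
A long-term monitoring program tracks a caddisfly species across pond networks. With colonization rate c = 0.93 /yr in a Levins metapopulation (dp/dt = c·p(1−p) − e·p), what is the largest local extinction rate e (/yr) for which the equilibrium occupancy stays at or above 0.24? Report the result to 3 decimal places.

1 − e/c ≥ 0.24 ⇒ e ≤ c(1 − 0.24) = 0.93 × 0.7600.
e_max = 0.7068.

0.707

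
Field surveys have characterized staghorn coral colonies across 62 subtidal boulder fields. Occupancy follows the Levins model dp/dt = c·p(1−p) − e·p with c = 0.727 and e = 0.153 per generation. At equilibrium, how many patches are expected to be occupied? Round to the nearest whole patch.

49

p* = 1 − e/c = 1 − 0.153/0.727 = 0.7895.
Expected occupied patches = N × p* = 62 × 0.7895 = 48.95 ≈ 49.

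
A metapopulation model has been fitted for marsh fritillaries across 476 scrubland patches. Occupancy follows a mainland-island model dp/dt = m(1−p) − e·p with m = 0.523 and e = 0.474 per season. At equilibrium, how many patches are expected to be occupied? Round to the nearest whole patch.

p* = m/(m+e) = 0.523/0.9970 = 0.5246.
Expected occupied patches = N × p* = 476 × 0.5246 = 249.70 ≈ 250.

250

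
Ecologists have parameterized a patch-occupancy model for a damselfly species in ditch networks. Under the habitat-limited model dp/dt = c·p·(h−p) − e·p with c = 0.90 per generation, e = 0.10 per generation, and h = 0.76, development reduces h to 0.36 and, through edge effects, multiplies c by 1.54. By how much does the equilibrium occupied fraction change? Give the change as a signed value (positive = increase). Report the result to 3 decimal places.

-0.361

Before: p* = h − e/c = 0.76 − 0.10/0.90 = 0.76 − 0.1111 = 0.6489.
After: c = 1.386, e = 0.1, h = 0.36; p* = 0.36 − 0.1/1.386 = 0.2878.
Δp* = 0.2878 − 0.6489 = -0.3610.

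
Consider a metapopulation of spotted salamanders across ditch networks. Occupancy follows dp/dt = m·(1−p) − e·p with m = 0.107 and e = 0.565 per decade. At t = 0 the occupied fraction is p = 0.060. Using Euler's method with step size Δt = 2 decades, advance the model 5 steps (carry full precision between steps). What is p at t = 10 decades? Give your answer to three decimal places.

Update rule: p ← p + [m·(1−p) − e·p]·Δt with Δt = 2.
t = 2: p = 0.06000 + (+0.13336) = 0.19336
t = 4: p = 0.19336 + (-0.04588) = 0.14748
t = 6: p = 0.14748 + (+0.01578) = 0.16327
t = 8: p = 0.16327 + (-0.00543) = 0.15784
t = 10: p = 0.15784 + (+0.00187) = 0.15970

0.160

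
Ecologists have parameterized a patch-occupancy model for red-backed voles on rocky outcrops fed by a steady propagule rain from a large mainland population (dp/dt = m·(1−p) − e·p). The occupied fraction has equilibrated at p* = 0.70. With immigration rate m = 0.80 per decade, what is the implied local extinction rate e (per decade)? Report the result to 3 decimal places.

0.343

At equilibrium m(1−p*) = e·p*, so e = m(1−p*)/p*.
e = 0.80 × 0.3000 / 0.70 = 0.3429.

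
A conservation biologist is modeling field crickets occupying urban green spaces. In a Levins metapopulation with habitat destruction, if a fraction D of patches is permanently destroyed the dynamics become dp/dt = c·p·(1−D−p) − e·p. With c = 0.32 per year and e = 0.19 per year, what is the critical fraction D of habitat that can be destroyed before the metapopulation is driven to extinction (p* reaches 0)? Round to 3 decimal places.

The nontrivial equilibrium is p* = (1−D) − e/c; extinction occurs when this hits zero.
So D_crit = 1 − e/c = 1 − 0.19/0.32 = 1 − 0.5938 = 0.4062.
This equals the undisturbed p*, a classic result of Lande's extension.

0.406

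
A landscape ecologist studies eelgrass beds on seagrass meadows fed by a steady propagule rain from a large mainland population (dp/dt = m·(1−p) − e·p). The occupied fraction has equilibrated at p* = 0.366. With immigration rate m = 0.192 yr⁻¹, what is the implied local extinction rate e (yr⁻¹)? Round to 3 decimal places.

0.333

At equilibrium m(1−p*) = e·p*, so e = m(1−p*)/p*.
e = 0.192 × 0.6340 / 0.366 = 0.3326.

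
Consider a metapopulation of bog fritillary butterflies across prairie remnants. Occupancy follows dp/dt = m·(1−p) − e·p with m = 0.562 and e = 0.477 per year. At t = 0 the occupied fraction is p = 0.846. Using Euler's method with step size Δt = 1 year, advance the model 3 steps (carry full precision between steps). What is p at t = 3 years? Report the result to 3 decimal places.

0.541

Update rule: p ← p + [m·(1−p) − e·p]·Δt with Δt = 1.
t = 1: p = 0.84600 + (-0.31699) = 0.52901
t = 2: p = 0.52901 + (+0.01236) = 0.54137
t = 3: p = 0.54137 + (-0.00048) = 0.54089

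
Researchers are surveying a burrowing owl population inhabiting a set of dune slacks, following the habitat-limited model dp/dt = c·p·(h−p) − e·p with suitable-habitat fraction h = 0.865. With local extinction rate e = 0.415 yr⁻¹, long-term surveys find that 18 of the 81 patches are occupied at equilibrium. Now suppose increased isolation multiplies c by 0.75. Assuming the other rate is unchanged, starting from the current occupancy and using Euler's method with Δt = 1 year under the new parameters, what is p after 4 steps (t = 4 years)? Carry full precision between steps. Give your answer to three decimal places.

0.153

Observed p* = 18/81 = 0.22222.
Balance c(h−p*) = e gives c = e/(0.865 − 0.22222) = 0.415/0.64278 = 0.64564.
Starting from p₀ = 0.22222; update p ← p + (dp/dt)·Δt with the new parameters.
t = 1: p = 0.22222 + (-0.02306) = 0.19917
t = 2: p = 0.19917 + (-0.01844) = 0.18073
t = 3: p = 0.18073 + (-0.01512) = 0.16561
t = 4: p = 0.16561 + (-0.01264) = 0.15297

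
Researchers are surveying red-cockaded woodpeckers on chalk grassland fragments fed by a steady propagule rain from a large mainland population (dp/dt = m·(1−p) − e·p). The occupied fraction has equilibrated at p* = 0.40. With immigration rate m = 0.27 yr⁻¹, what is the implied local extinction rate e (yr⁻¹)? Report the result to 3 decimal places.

0.405

At equilibrium m(1−p*) = e·p*, so e = m(1−p*)/p*.
e = 0.27 × 0.6000 / 0.40 = 0.4050.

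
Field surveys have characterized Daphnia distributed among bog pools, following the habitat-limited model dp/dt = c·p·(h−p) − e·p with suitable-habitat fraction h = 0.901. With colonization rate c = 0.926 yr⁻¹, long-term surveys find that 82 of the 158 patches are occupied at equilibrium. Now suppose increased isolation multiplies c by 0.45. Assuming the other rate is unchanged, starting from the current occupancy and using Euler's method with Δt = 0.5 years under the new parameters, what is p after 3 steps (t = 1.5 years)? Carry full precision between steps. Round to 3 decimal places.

0.394

Observed p* = 82/158 = 0.51899.
Balance c(h−p*) = e gives e = 0.926×(0.901 − 0.51899) = 0.35374.
Starting from p₀ = 0.51899; update p ← p + (dp/dt)·Δt with the new parameters.
t = 0.5: p = 0.51899 + (-0.05049) = 0.46850
t = 1: p = 0.46850 + (-0.04065) = 0.42785
t = 1.5: p = 0.42785 + (-0.03350) = 0.39436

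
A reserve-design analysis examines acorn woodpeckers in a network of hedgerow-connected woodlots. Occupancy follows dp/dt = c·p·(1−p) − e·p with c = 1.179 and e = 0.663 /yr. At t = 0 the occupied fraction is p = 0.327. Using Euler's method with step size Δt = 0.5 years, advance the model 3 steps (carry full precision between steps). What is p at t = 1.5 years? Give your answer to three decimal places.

0.382

Update rule: p ← p + [c·p·(1−p) − e·p]·Δt with Δt = 0.5.
  1  |  dp/dt·Δt = +0.021331  |  p_1 = 0.348331
  2  |  dp/dt·Δt = +0.018343  |  p_2 = 0.366674
  3  |  dp/dt·Δt = +0.015344  |  p_3 = 0.382018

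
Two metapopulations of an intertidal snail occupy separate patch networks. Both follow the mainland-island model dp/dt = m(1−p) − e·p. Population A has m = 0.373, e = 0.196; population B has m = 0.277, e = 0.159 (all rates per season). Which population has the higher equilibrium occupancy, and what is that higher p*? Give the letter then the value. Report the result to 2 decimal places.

A: p*_A = m/(m+e) = 0.373/0.5690 = 0.6555.
B: p*_B = 0.277/0.4360 = 0.6353.
A is higher at 0.6555.

A, 0.66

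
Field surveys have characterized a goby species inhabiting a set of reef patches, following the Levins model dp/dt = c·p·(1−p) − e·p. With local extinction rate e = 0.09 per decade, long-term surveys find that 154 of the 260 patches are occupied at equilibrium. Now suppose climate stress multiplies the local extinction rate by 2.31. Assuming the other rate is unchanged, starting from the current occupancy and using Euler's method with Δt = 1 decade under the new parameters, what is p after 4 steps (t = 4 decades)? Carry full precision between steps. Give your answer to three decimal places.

Observed p* = 154/260 = 0.59231.
Balance c(1−p*) = e gives c = e/(1 − 0.59231) = 0.09/0.40769 = 0.22075.
Starting from p₀ = 0.59231; update p ← p + (dp/dt)·Δt with the new parameters.
p: 0.59231 → 0.52247  (Δp = -0.06983)
p: 0.52247 → 0.46893  (Δp = -0.05355)
p: 0.46893 → 0.42641  (Δp = -0.04251)
p: 0.42641 → 0.39176  (Δp = -0.03466)

0.392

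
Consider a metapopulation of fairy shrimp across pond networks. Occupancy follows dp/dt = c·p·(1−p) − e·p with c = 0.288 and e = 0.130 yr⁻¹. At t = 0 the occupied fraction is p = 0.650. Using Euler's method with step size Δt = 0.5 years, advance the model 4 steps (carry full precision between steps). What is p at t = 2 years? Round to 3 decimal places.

0.618

Update rule: p ← p + [c·p·(1−p) − e·p]·Δt with Δt = 0.5.
p: 0.65000 → 0.64051  (Δp = -0.00949)
p: 0.64051 → 0.63203  (Δp = -0.00848)
p: 0.63203 → 0.62444  (Δp = -0.00759)
p: 0.62444 → 0.61762  (Δp = -0.00682)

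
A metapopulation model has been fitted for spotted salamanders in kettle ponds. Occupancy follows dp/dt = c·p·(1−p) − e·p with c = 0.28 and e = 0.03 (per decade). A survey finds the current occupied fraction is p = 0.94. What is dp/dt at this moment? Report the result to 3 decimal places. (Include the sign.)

Colonization term: c·p·(1−p) = 0.28×0.94×0.0600 = 0.01579.
Extinction term: e·p = 0.02820.
dp/dt = 0.01579 − 0.02820 = -0.01241.

-0.012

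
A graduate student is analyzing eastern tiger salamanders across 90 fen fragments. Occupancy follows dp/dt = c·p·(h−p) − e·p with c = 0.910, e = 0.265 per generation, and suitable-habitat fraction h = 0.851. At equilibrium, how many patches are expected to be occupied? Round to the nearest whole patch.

p* = h − e/c = 0.851 − 0.2912 = 0.5598.
Expected occupied patches = N × p* = 90 × 0.5598 = 50.38 ≈ 50.

50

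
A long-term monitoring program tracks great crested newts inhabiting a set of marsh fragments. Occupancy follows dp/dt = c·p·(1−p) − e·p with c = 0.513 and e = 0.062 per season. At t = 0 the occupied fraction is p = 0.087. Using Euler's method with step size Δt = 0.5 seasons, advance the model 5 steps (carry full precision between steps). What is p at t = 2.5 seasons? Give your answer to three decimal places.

0.210

Update rule: p ← p + [c·p·(1−p) − e·p]·Δt with Δt = 0.5.
p: 0.08700 → 0.10468  (Δp = +0.01768)
p: 0.10468 → 0.12547  (Δp = +0.02079)
p: 0.12547 → 0.14973  (Δp = +0.02426)
p: 0.14973 → 0.17774  (Δp = +0.02801)
p: 0.17774 → 0.20972  (Δp = +0.03198)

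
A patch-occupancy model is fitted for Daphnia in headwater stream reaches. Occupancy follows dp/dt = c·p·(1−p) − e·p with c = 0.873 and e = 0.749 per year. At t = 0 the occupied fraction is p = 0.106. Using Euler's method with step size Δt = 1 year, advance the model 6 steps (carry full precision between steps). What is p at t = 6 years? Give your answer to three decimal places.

Update rule: p ← p + [c·p·(1−p) − e·p]·Δt with Δt = 1.
p: 0.10600 → 0.10933  (Δp = +0.00333)
p: 0.10933 → 0.11246  (Δp = +0.00312)
p: 0.11246 → 0.11536  (Δp = +0.00290)
p: 0.11536 → 0.11805  (Δp = +0.00269)
p: 0.11805 → 0.12052  (Δp = +0.00247)
p: 0.12052 → 0.12278  (Δp = +0.00226)

0.123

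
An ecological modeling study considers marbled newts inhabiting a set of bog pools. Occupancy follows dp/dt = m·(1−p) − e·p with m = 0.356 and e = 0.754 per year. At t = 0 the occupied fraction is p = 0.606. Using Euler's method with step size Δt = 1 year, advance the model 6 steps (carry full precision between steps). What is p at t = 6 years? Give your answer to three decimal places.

0.321

Update rule: p ← p + [m·(1−p) − e·p]·Δt with Δt = 1.
t = 1: p = 0.60600 + (-0.31666) = 0.28934
t = 2: p = 0.28934 + (+0.03483) = 0.32417
t = 3: p = 0.32417 + (-0.00383) = 0.32034
t = 4: p = 0.32034 + (+0.00042) = 0.32076
t = 5: p = 0.32076 + (-0.00005) = 0.32072
t = 6: p = 0.32072 + (+0.00001) = 0.32072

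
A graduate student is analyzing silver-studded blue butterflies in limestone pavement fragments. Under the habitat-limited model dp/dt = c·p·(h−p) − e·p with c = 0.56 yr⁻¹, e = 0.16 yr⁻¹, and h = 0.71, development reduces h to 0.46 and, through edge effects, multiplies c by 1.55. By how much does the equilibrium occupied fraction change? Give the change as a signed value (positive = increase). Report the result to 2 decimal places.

Before: p* = h − e/c = 0.71 − 0.16/0.56 = 0.71 − 0.2857 = 0.4243.
After: c = 0.868, e = 0.16, h = 0.46; p* = 0.46 − 0.16/0.868 = 0.2757.
Δp* = 0.2757 − 0.4243 = -0.1486.

-0.15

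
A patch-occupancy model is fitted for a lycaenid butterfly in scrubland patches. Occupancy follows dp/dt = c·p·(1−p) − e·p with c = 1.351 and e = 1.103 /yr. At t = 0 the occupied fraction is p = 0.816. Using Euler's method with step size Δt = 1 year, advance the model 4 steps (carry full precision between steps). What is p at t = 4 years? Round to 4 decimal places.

0.1471

Update rule: p ← p + [c·p·(1−p) − e·p]·Δt with Δt = 1.
step 1: Δp = -0.69720, p = 0.11880
step 2: Δp = +0.01040, p = 0.12919
step 3: Δp = +0.00949, p = 0.13868
step 4: Δp = +0.00841, p = 0.14709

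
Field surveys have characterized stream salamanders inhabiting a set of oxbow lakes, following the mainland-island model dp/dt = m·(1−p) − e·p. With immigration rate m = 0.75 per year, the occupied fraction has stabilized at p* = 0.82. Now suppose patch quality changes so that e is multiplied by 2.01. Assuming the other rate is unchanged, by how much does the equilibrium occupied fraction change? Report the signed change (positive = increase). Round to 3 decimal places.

Balance m(1−p*) = e·p* gives e = m(1−p*)/p* = 0.75×0.18000/0.82000 = 0.16463.
New p* = m/(m+e) = 0.75000/(0.75000+0.33091) = 0.69386.
Δp* = 0.69386 − 0.82000 = -0.12614.

-0.126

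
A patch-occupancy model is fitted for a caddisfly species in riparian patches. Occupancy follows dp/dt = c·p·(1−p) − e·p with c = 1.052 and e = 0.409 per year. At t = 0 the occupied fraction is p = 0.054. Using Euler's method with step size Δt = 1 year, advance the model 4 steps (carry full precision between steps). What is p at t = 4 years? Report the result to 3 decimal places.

0.286

Update rule: p ← p + [c·p·(1−p) − e·p]·Δt with Δt = 1.
p: 0.05400 → 0.08565  (Δp = +0.03165)
p: 0.08565 → 0.13301  (Δp = +0.04736)
p: 0.13301 → 0.19993  (Δp = +0.06691)
p: 0.19993 → 0.28643  (Δp = +0.08650)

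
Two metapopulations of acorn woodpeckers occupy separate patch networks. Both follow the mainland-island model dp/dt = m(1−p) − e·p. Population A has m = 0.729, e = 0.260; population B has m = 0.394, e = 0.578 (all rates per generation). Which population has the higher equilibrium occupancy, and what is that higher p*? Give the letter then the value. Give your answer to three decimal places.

A: p*_A = m/(m+e) = 0.729/0.9890 = 0.7371.
B: p*_B = 0.394/0.9720 = 0.4053.
A is higher at 0.7371.

A, 0.737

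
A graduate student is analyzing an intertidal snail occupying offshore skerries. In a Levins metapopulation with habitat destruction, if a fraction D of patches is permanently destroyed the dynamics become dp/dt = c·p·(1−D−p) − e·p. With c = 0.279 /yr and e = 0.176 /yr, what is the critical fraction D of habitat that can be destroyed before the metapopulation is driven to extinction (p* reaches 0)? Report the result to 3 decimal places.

The nontrivial equilibrium is p* = (1−D) − e/c; extinction occurs when this hits zero.
So D_crit = 1 − e/c = 1 − 0.176/0.279 = 1 − 0.6308 = 0.3692.
Note this equals the original equilibrium occupancy — the Levins extinction-debt result.

0.369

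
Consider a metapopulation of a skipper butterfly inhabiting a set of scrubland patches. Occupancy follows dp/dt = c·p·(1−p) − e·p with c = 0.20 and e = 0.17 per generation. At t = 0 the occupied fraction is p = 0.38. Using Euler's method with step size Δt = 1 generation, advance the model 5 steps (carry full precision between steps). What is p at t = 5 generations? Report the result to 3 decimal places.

0.310

Update rule: p ← p + [c·p·(1−p) − e·p]·Δt with Δt = 1.
p: 0.38000 → 0.36252  (Δp = -0.01748)
p: 0.36252 → 0.34711  (Δp = -0.01541)
p: 0.34711 → 0.33343  (Δp = -0.01368)
p: 0.33343 → 0.32120  (Δp = -0.01223)
p: 0.32120 → 0.31020  (Δp = -0.01100)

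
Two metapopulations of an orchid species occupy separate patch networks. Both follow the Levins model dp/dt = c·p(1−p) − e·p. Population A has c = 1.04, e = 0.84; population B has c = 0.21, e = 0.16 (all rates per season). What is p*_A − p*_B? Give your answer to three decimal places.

A: p*_A = 1 − 0.84/1.04 = 0.1923.
B: p*_B = 1 − 0.16/0.21 = 0.2381.
p*_A − p*_B = 0.1923 − 0.2381 = -0.0458.

-0.046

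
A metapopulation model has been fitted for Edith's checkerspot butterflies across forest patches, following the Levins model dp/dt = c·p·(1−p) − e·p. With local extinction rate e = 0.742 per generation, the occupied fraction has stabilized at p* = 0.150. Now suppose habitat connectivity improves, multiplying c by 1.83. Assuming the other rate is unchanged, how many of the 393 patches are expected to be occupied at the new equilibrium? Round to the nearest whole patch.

Balance c(1−p*) = e gives c = e/(1 − 0.15000) = 0.742/0.85000 = 0.87294.
New p* = 1 − e/c = 1 − 0.74200/1.59748 = 0.53552.
Expected occupied = 393 × 0.53552 = 210.46 ≈ 210.

210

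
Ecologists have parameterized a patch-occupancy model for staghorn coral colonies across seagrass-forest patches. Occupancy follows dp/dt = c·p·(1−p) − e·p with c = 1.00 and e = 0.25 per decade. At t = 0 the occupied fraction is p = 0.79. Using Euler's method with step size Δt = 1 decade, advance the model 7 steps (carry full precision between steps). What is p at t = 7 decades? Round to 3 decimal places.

Update rule: p ← p + [c·p·(1−p) − e·p]·Δt with Δt = 1.
p: 0.79000 → 0.75840  (Δp = -0.03160)
p: 0.75840 → 0.75203  (Δp = -0.00637)
p: 0.75203 → 0.75050  (Δp = -0.00153)
p: 0.75050 → 0.75013  (Δp = -0.00038)
p: 0.75013 → 0.75003  (Δp = -0.00009)
p: 0.75003 → 0.75001  (Δp = -0.00002)
p: 0.75001 → 0.75000  (Δp = -0.00001)

0.750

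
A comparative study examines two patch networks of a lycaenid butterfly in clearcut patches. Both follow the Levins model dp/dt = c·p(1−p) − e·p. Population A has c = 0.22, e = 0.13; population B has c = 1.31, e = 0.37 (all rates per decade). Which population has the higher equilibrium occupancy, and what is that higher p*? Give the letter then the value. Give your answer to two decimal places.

A: p*_A = 1 − 0.13/0.22 = 0.4091.
B: p*_B = 1 − 0.37/1.31 = 0.7176.
B is higher at 0.7176.

B, 0.72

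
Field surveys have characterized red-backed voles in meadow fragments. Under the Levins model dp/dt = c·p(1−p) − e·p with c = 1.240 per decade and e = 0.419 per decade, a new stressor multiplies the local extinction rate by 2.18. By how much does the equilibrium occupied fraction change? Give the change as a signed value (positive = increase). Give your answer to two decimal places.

-0.40

Before: p* = 1 − 0.419/1.240 = 0.6621.
After the change, c = 1.24, e = 0.91342, so p* = 1 − 0.91342/1.24 = 0.2634.
Δp* = 0.2634 − 0.6621 = -0.3987.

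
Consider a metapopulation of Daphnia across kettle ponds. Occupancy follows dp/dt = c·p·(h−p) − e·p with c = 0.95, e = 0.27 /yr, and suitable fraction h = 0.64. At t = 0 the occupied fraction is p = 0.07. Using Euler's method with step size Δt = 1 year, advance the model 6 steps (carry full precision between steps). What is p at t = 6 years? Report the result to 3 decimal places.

0.226

Update rule: p ← p + [c·p·(h−p) − e·p]·Δt with Δt = 1.
p: 0.07000 → 0.08901  (Δp = +0.01901)
p: 0.08901 → 0.11156  (Δp = +0.02256)
p: 0.11156 → 0.13745  (Δp = +0.02588)
p: 0.13745 → 0.16596  (Δp = +0.02851)
p: 0.16596 → 0.19589  (Δp = +0.02993)
p: 0.19589 → 0.22564  (Δp = +0.02976)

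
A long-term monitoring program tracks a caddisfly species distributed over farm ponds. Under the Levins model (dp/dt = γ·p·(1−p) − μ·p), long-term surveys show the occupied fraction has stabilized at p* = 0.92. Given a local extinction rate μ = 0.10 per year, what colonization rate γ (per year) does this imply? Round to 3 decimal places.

At equilibrium γ(1−p*) = μ, so γ = μ/(1−p*).
γ = 0.10/(1 − 0.92) = 0.10/0.0800 = 1.2500.

1.250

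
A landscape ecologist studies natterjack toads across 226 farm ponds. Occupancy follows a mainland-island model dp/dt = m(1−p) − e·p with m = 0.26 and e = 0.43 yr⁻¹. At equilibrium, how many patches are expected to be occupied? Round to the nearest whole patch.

p* = m/(m+e) = 0.26/0.6900 = 0.3768.
Expected occupied patches = N × p* = 226 × 0.3768 = 85.16 ≈ 85.

85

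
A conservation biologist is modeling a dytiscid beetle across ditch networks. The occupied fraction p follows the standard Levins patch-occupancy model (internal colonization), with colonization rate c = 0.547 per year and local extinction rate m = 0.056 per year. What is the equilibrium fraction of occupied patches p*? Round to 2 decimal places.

0.90

At equilibrium, colonization balances extinction: c·p*·(1−p*) = m·p*.
So p* = 1 − m/c = 1 − 0.056/0.547 = 1 − 0.1024 = 0.8976.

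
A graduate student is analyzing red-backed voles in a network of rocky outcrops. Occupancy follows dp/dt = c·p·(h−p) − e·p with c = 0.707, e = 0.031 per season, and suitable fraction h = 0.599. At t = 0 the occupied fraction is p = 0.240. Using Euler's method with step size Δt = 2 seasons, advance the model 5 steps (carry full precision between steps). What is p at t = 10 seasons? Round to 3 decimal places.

Update rule: p ← p + [c·p·(h−p) − e·p]·Δt with Δt = 2.
  1  |  dp/dt·Δt = +0.106950  |  p_1 = 0.346950
  2  |  dp/dt·Δt = +0.102142  |  p_2 = 0.449092
  3  |  dp/dt·Δt = +0.067350  |  p_3 = 0.516442
  4  |  dp/dt·Δt = +0.028268  |  p_4 = 0.544711
  5  |  dp/dt·Δt = +0.008043  |  p_5 = 0.552753

0.553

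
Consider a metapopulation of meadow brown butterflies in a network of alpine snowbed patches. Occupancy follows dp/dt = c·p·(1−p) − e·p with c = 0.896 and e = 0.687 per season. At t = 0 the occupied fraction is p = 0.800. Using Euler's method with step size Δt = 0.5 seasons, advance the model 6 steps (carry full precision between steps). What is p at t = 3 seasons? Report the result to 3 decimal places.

0.347

Update rule: p ← p + [c·p·(1−p) − e·p]·Δt with Δt = 0.5.
t = 0.5: p = 0.80000 + (-0.20312) = 0.59688
t = 1: p = 0.59688 + (-0.09723) = 0.49965
t = 1.5: p = 0.49965 + (-0.05963) = 0.44002
t = 2: p = 0.44002 + (-0.04076) = 0.39926
t = 2.5: p = 0.39926 + (-0.02969) = 0.36957
t = 3: p = 0.36957 + (-0.02257) = 0.34700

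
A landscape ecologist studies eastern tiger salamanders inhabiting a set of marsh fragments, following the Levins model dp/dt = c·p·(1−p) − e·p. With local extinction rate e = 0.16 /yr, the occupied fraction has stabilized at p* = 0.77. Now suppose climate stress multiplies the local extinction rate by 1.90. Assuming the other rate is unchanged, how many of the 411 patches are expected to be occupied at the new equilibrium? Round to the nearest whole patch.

231

Balance c(1−p*) = e gives c = e/(1 − 0.77000) = 0.16/0.23000 = 0.69565.
New p* = 1 − e/c = 1 − 0.30400/0.69565 = 0.56300.
Expected occupied = 411 × 0.56300 = 231.39 ≈ 231.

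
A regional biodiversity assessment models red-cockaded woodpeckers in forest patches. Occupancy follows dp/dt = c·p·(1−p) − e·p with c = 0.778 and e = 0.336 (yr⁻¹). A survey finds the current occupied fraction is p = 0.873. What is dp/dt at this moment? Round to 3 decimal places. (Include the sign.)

Colonization term: c·p·(1−p) = 0.778×0.873×0.1270 = 0.08626.
Extinction term: e·p = 0.29333.
dp/dt = 0.08626 − 0.29333 = -0.20707.

-0.207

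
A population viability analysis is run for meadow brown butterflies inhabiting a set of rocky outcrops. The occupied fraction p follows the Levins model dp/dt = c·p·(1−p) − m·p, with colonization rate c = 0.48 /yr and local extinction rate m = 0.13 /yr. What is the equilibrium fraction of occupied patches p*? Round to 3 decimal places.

Setting dp/dt = 0 and dividing through by p* gives c·(1−p*) = m.
So p* = 1 − m/c = 1 − 0.13/0.48 = 1 − 0.2708 = 0.7292.

0.729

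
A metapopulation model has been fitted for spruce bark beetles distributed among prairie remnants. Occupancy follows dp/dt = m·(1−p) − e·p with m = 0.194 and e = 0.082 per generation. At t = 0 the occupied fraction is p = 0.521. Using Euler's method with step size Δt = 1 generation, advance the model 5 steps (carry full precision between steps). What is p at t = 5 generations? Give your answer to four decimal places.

Update rule: p ← p + [m·(1−p) − e·p]·Δt with Δt = 1.
step 1: Δp = +0.05020, p = 0.57120
step 2: Δp = +0.03635, p = 0.60755
step 3: Δp = +0.02632, p = 0.63387
step 4: Δp = +0.01905, p = 0.65292
step 5: Δp = +0.01379, p = 0.66671

0.6667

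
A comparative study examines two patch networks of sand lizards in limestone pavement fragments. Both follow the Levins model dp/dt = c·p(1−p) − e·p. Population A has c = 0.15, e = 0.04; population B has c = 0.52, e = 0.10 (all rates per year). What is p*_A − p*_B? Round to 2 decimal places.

A: p*_A = 1 − 0.04/0.15 = 0.7333.
B: p*_B = 1 − 0.10/0.52 = 0.8077.
p*_A − p*_B = 0.7333 − 0.8077 = -0.0744.

-0.07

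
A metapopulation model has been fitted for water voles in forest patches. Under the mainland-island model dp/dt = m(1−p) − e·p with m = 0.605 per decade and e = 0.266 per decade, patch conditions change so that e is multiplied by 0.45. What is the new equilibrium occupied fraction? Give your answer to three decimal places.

Before: p* = 0.605/(0.605+0.266) = 0.6946.
After: m = 0.605, e = 0.1197; p* = 0.605/0.7247 = 0.8348.

0.835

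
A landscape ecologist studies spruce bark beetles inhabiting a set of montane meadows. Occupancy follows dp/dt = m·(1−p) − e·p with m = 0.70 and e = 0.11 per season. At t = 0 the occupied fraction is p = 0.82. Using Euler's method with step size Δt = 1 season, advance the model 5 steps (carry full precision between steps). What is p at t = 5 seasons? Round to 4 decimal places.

0.8642

Update rule: p ← p + [m·(1−p) − e·p]·Δt with Δt = 1.
t = 1: p = 0.82000 + (+0.03580) = 0.85580
t = 2: p = 0.85580 + (+0.00680) = 0.86260
t = 3: p = 0.86260 + (+0.00129) = 0.86389
t = 4: p = 0.86389 + (+0.00025) = 0.86414
t = 5: p = 0.86414 + (+0.00005) = 0.86419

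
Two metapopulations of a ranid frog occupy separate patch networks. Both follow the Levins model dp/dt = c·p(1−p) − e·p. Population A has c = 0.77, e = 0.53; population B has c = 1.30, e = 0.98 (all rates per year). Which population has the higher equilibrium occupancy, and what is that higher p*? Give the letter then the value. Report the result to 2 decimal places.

A, 0.31

A: p*_A = 1 − 0.53/0.77 = 0.3117.
B: p*_B = 1 − 0.98/1.30 = 0.2462.
A is higher at 0.3117.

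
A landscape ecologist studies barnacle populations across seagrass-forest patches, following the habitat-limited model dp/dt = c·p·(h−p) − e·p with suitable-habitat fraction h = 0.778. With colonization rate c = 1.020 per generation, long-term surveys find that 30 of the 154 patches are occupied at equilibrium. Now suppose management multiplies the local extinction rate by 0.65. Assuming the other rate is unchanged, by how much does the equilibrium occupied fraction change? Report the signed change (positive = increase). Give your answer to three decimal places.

Observed p* = 30/154 = 0.19481.
Balance c(h−p*) = e gives e = 1.020×(0.778 − 0.19481) = 0.59485.
New p* = 0.778 − e/c = 0.778 − 0.38665/1.02000 = 0.39893.
Δp* = 0.39893 − 0.19481 = +0.20412.

0.204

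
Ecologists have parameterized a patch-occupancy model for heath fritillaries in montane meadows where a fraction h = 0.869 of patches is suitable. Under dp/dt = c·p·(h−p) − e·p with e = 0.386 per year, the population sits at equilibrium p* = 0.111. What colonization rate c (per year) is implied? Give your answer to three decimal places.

At equilibrium c(h−p*) = e, so c = e/(h−p*).
c = 0.386/(0.869 − 0.111) = 0.386/0.7580 = 0.5092.

0.509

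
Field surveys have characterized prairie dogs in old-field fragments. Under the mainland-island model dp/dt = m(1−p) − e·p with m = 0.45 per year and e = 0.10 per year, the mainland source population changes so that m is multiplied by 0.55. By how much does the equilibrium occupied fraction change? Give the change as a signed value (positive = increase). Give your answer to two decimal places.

-0.11

Before: p* = 0.45/(0.45+0.10) = 0.8182.
After: m = 0.2475, e = 0.1; p* = 0.2475/0.3475 = 0.7122.
Δp* = 0.7122 − 0.8182 = -0.1060.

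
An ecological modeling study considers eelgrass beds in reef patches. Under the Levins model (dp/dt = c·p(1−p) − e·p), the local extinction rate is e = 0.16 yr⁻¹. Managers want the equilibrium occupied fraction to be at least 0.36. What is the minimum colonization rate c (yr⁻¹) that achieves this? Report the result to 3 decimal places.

p* = 1 − e/c ≥ 0.36 requires e/c ≤ 0.6400, i.e. c ≥ e/0.6400.
c_min = 0.16/0.6400 = 0.2500.

0.250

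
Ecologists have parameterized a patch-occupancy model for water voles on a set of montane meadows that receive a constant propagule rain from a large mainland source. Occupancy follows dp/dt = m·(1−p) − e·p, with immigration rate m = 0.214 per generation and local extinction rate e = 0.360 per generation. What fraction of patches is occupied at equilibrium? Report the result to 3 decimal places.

Setting dp/dt = 0: m − m·p* = e·p*, so m = (m+e)·p*.
p* = m/(m+e) = 0.214/(0.214+0.360) = 0.214/0.5740 = 0.3728.

0.373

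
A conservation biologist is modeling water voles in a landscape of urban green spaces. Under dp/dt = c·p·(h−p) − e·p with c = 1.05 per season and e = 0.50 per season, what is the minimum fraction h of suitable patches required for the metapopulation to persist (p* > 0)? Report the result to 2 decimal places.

p* = h − e/c is positive only when h > e/c.
h_min = e/c = 0.50/1.05 = 0.4762.

0.48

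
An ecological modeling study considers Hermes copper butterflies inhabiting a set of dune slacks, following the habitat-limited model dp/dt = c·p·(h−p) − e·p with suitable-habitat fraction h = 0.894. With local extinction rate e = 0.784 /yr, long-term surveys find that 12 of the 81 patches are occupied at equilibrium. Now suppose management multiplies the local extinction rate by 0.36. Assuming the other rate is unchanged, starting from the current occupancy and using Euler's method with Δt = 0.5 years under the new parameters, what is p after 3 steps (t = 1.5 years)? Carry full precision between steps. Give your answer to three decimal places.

Observed p* = 12/81 = 0.14815.
Balance c(h−p*) = e gives c = e/(0.894 − 0.14815) = 0.784/0.74585 = 1.05115.
Starting from p₀ = 0.14815; update p ← p + (dp/dt)·Δt with the new parameters.
p: 0.14815 → 0.18532  (Δp = +0.03717)
p: 0.18532 → 0.22819  (Δp = +0.04287)
p: 0.22819 → 0.27584  (Δp = +0.04765)

0.276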